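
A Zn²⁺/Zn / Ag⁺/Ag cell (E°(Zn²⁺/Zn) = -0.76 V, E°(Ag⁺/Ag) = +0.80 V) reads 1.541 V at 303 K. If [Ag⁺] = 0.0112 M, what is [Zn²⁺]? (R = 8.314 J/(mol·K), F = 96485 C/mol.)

From the Nernst equation, ln Q = nF(E° − E)/RT = 2×96485×(1.56 − 1.541)/(8.314×303) = 1.455, so Q = 4.29.
With Q = [Zn²⁺]/[Ag⁺]^2 and the known concentrations, [Zn²⁺] in the numerator gives [Zn²⁺] = 5.4 × 10^-4 M.

5.4 × 10^-4 M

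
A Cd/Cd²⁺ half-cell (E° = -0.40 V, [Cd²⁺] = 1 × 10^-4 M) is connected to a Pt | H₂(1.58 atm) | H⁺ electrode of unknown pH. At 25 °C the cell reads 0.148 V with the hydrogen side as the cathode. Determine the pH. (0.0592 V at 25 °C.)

pH = 6.16

E°_cell = 0.40 V and n = 2.
log Q = n(E° − E)/0.0592 = 2×(0.40 − 0.148)/0.0592 = 8.514.
With Q = [Cd²⁺]·P(H₂) / [H⁺]^2, solving for [H⁺] gives log[H⁺] = -6.157, so pH = 6.16.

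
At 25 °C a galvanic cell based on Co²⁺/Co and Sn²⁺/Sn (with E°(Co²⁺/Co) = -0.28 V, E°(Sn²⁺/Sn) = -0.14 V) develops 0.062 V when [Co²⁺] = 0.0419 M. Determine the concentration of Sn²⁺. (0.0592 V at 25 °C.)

From the Nernst equation, log Q = n(E° − E)/0.0592 = 2(0.14 − 0.062)/0.0592 = 2.635, so Q = 432.
With Q = [Co²⁺]/[Sn²⁺] and the known concentrations, [Sn²⁺] in the denominator gives [Sn²⁺] = 9.7 × 10^-5 M.

9.7 × 10^-5 M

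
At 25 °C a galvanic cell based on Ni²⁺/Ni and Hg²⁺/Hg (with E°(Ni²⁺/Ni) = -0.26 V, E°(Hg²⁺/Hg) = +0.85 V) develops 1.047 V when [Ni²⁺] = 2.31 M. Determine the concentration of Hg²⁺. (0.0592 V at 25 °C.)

From the Nernst equation, log Q = n(E° − E)/0.0592 = 2(1.11 − 1.047)/0.0592 = 2.128, so Q = 134.
With Q = [Ni²⁺]/[Hg²⁺] and the known concentrations, [Hg²⁺] in the denominator gives [Hg²⁺] = 0.017 M.

0.017 M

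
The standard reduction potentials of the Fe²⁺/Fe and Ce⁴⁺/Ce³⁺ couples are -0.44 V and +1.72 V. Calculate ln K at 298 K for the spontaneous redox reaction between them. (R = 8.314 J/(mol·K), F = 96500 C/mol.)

E°_cell = +1.72 − (-0.44) = 2.16 V, with n = 2 electrons transferred.
At equilibrium E = 0, so the Nernst equation gives ln K = nFE°/RT = (2)(96500)(2.16)/((8.314)(298)) = 168.26.

ln K = 168.3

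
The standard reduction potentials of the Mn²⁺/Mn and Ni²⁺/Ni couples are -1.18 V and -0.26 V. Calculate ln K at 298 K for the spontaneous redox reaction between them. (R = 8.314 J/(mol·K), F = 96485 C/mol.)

ln K = 71.7

E°_cell = -0.26 − (-1.18) = 0.92 V, with n = 2 electrons transferred.
At equilibrium E = 0, so the Nernst equation gives ln K = nFE°/RT = (2)(96485)(0.92)/((8.314)(298)) = 71.66.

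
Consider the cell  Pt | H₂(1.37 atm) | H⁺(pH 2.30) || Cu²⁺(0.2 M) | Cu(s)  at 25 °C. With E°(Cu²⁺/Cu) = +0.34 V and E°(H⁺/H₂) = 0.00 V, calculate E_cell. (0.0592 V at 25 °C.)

The Cu²⁺/Cu couple is the cathode, so E°_cell = 0.34 V; n = 2.
[H⁺] = 10^(−2.30) = 0.0050 M, and Q = [H⁺]^2 / ([Cu²⁺]·P(H₂)) = 9.17 × 10^-5.
E = E° − (0.0592/2) log Q = 0.34 − (0.0592/2)(-4.038) = 0.460 V.

0.46 V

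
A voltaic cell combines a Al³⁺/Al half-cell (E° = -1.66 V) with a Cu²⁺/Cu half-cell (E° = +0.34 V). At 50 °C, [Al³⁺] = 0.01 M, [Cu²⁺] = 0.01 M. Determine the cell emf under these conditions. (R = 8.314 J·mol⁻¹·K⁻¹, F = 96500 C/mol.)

1.98 V

The Cu²⁺/Cu couple has the higher reduction potential and acts as the cathode, so E°_cell = +0.34 − (-1.66) = 2.00 V.
Balancing electrons gives n = 6; the reaction quotient is Q = [Al³⁺]^2/[Cu²⁺]^3 = 100.
E = E° − (RT/nF) ln Q = 2.00 − (8.314×323)/(6×96500) × (4.605) = 2.000 − 0.021 = 1.979 V.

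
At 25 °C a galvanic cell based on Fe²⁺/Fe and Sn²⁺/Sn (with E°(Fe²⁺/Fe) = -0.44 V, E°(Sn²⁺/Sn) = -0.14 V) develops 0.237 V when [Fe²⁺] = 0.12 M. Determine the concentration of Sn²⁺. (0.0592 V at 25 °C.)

8.9 × 10^-4 M

From the Nernst equation, log Q = n(E° − E)/0.0592 = 2(0.30 − 0.237)/0.0592 = 2.128, so Q = 134.
With Q = [Fe²⁺]/[Sn²⁺] and the known concentrations, [Sn²⁺] in the denominator gives [Sn²⁺] = 8.9 × 10^-4 M.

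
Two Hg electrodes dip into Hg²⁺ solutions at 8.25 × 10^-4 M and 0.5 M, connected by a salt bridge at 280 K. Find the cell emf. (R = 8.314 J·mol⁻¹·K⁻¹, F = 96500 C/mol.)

0.077 V

Both half-cells are Hg²⁺/Hg, so E°_cell = 0. The concentrated side is the cathode; the cell reaction moves Hg²⁺ from high to low concentration with n = 2.
Q = [Hg²⁺]_dilute/[Hg²⁺]_conc = 8.25 × 10^-4/0.5 = 0.00165.
E = 0 − (RT/nF) ln Q = −((8.314×280)/(2×96500))(-6.407) = 0.0773 V.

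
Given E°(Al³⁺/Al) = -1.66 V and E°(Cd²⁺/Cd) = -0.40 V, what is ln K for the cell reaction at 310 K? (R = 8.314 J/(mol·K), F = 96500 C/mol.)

E°_cell = -0.40 − (-1.66) = 1.26 V, with n = 6 electrons transferred.
At equilibrium E = 0, so the Nernst equation gives ln K = nFE°/RT = (6)(96500)(1.26)/((8.314)(310)) = 283.06.

ln K = 283.1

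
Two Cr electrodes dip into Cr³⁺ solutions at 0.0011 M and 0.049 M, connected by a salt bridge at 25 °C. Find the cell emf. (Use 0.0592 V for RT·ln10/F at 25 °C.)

Both half-cells are Cr³⁺/Cr, so E°_cell = 0. The concentrated side is the cathode; the cell reaction moves Cr³⁺ from high to low concentration with n = 3.
Q = [Cr³⁺]_dilute/[Cr³⁺]_conc = 0.0011/0.049 = 0.0224.
E = 0 − (0.0592/3) log Q = −(0.0592/3)(-1.649) = 0.0325 V.

0.033 V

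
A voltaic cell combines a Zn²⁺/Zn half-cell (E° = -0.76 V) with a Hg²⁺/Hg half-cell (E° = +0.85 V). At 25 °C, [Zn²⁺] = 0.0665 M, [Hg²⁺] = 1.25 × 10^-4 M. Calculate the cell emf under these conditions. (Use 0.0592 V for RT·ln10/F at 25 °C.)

1.53 V

The Hg²⁺/Hg couple has the higher reduction potential and acts as the cathode, so E°_cell = +0.85 − (-0.76) = 1.61 V.
Balancing electrons gives n = 2; the reaction quotient is Q = [Zn²⁺]/[Hg²⁺] = 532.
At 25 °C, E = E° − (0.0592/n) log Q = 1.61 − (0.0592/2)(2.726) = 1.610 − 0.081 = 1.529 V.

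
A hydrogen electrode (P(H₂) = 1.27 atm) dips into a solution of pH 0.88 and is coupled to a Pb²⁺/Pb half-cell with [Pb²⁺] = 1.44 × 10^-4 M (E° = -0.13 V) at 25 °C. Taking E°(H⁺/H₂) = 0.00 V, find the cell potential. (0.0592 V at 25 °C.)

0.19 V

The hydrogen couple is the cathode, so E°_cell = 0.13 V; n = 2.
[H⁺] = 10^(−0.88) = 0.13 M, and Q = [Pb²⁺]·P(H₂) / [H⁺]^2 = 0.0105.
E = E° − (0.0592/2) log Q = 0.13 − (0.0592/2)(-1.978) = 0.189 V.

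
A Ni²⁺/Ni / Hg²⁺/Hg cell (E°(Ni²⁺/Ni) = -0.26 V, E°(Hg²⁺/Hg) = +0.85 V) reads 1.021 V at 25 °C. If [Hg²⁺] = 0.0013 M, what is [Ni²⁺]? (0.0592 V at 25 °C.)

From the Nernst equation, log Q = n(E° − E)/0.0592 = 2(1.11 − 1.021)/0.0592 = 3.007, so Q = 1020.
With Q = [Ni²⁺]/[Hg²⁺] and the known concentrations, [Ni²⁺] in the numerator gives [Ni²⁺] = 1.3 M.

1.3 M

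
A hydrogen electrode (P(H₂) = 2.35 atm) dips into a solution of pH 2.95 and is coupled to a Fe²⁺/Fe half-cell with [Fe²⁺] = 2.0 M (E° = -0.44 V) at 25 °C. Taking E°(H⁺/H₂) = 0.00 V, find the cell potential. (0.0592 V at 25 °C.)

0.25 V

The hydrogen couple is the cathode, so E°_cell = 0.44 V; n = 2.
[H⁺] = 10^(−2.95) = 0.0011 M, and Q = [Fe²⁺]·P(H₂) / [H⁺]^2 = 3.73 × 10^6.
E = E° − (0.0592/2) log Q = 0.44 − (0.0592/2)(6.572) = 0.245 V.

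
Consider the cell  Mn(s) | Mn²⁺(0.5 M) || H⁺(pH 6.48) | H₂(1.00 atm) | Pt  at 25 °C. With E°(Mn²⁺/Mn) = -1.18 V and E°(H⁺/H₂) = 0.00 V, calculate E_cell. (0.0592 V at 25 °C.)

0.81 V

The hydrogen couple is the cathode, so E°_cell = 1.18 V; n = 2.
[H⁺] = 10^(−6.48) = 3.3 × 10^-7 M, and Q = [Mn²⁺]·P(H₂) / [H⁺]^2 = 4.56 × 10^12.
E = E° − (0.0592/2) log Q = 1.18 − (0.0592/2)(12.659) = 0.805 V.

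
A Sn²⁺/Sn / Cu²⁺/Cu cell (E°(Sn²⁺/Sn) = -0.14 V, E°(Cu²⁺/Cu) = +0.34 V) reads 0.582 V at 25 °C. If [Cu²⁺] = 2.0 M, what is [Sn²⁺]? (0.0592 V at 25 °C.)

7.2 × 10^-4 M

From the Nernst equation, log Q = n(E° − E)/0.0592 = 2(0.48 − 0.582)/0.0592 = -3.446, so Q = 3.58 × 10^-4.
With Q = [Sn²⁺]/[Cu²⁺] and the known concentrations, [Sn²⁺] in the numerator gives [Sn²⁺] = 7.2 × 10^-4 M.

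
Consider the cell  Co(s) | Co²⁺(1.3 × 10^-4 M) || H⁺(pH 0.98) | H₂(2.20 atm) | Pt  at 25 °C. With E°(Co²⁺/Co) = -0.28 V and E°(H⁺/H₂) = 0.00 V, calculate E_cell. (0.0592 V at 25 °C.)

0.33 V

The hydrogen couple is the cathode, so E°_cell = 0.28 V; n = 2.
[H⁺] = 10^(−0.98) = 0.10 M, and Q = [Co²⁺]·P(H₂) / [H⁺]^2 = 0.0261.
E = E° − (0.0592/2) log Q = 0.28 − (0.0592/2)(-1.584) = 0.327 V.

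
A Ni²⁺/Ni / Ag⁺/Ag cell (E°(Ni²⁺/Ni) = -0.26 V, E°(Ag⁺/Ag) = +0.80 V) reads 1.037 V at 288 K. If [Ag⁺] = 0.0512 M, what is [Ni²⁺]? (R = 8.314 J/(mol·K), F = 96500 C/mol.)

0.017 M

From the Nernst equation, ln Q = nF(E° − E)/RT = 2×96500×(1.06 − 1.037)/(8.314×288) = 1.854, so Q = 6.38.
With Q = [Ni²⁺]/[Ag⁺]^2 and the known concentrations, [Ni²⁺] in the numerator gives [Ni²⁺] = 0.017 M.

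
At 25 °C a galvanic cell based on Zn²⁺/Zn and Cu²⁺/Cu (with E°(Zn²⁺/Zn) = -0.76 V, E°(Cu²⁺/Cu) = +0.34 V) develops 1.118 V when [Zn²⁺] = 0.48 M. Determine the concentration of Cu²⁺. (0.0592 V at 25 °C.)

From the Nernst equation, log Q = n(E° − E)/0.0592 = 2(1.10 − 1.118)/0.0592 = -0.608, so Q = 0.247.
With Q = [Zn²⁺]/[Cu²⁺] and the known concentrations, [Cu²⁺] in the denominator gives [Cu²⁺] = 1.9 M.

1.9 M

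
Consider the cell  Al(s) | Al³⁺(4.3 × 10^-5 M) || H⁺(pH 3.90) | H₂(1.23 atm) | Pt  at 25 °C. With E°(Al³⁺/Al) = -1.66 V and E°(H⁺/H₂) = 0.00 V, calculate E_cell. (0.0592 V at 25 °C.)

1.51 V

The hydrogen couple is the cathode, so E°_cell = 1.66 V; n = 6.
[H⁺] = 10^(−3.90) = 1.3 × 10^-4 M, and Q = [Al³⁺]^2·P(H₂)^3 / [H⁺]^6 = 8.64 × 10^14.
E = E° − (0.0592/6) log Q = 1.66 − (0.0592/6)(14.937) = 1.513 V.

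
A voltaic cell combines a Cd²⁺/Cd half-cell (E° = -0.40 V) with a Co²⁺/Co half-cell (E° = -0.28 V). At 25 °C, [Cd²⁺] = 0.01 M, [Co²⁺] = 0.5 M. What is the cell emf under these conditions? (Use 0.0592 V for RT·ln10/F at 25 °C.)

0.170 V

The Co²⁺/Co couple has the higher reduction potential and acts as the cathode, so E°_cell = -0.28 − (-0.40) = 0.12 V.
Balancing electrons gives n = 2; the reaction quotient is Q = [Cd²⁺]/[Co²⁺] = 0.0200.
At 25 °C, E = E° − (0.0592/n) log Q = 0.12 − (0.0592/2)(-1.699) = 0.120 + 0.050 = 0.170 V.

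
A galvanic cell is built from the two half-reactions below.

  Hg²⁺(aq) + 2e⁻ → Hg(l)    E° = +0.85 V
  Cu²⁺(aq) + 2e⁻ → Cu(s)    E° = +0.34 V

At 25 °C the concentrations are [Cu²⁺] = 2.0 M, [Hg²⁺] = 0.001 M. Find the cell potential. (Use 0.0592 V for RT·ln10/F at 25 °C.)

0.412 V

The Hg²⁺/Hg couple has the higher reduction potential and acts as the cathode, so E°_cell = +0.85 − (+0.34) = 0.51 V.
Balancing electrons gives n = 2; the reaction quotient is Q = [Cu²⁺]/[Hg²⁺] = 2000.
At 25 °C, E = E° − (0.0592/n) log Q = 0.51 − (0.0592/2)(3.301) = 0.510 − 0.098 = 0.412 V.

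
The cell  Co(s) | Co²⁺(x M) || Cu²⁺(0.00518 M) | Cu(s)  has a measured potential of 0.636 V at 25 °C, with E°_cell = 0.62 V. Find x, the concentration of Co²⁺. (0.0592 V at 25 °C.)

From the Nernst equation, log Q = n(E° − E)/0.0592 = 2(0.62 − 0.636)/0.0592 = -0.541, so Q = 0.288.
With Q = [Co²⁺]/[Cu²⁺] and the known concentrations, [Co²⁺] in the numerator gives [Co²⁺] = 0.0015 M.

0.0015 M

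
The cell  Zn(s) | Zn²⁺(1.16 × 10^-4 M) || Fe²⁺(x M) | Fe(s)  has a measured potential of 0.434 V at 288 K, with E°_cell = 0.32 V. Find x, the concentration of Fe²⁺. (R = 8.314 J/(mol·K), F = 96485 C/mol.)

From the Nernst equation, ln Q = nF(E° − E)/RT = 2×96485×(0.32 − 0.434)/(8.314×288) = -9.187, so Q = 1.02 × 10^-4.
With Q = [Zn²⁺]/[Fe²⁺] and the known concentrations, [Fe²⁺] in the denominator gives [Fe²⁺] = 1.1 M.

1.1 M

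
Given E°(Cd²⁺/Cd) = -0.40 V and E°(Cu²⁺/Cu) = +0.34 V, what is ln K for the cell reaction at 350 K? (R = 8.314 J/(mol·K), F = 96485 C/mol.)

E°_cell = +0.34 − (-0.40) = 0.74 V, with n = 2 electrons transferred.
At equilibrium E = 0, so the Nernst equation gives ln K = nFE°/RT = (2)(96485)(0.74)/((8.314)(350)) = 49.07.

ln K = 49.1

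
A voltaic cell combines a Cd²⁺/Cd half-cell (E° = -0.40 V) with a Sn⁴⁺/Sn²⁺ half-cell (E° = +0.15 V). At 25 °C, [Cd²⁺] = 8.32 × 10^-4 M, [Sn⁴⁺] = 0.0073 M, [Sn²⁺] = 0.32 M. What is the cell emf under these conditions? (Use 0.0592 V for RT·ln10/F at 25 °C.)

The Sn⁴⁺/Sn²⁺ couple has the higher reduction potential and acts as the cathode, so E°_cell = +0.15 − (-0.40) = 0.55 V.
Balancing electrons gives n = 2; the reaction quotient is Q = [Cd²⁺]·[Sn²⁺]/[Sn⁴⁺] = 0.0365.
At 25 °C, E = E° − (0.0592/n) log Q = 0.55 − (0.0592/2)(-1.438) = 0.550 + 0.043 = 0.593 V.

0.593 V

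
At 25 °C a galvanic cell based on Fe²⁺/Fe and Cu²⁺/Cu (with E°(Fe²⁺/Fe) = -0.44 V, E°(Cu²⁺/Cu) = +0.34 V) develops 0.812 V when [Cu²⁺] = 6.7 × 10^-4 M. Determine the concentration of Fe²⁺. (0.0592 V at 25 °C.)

From the Nernst equation, log Q = n(E° − E)/0.0592 = 2(0.78 − 0.812)/0.0592 = -1.081, so Q = 0.0830.
With Q = [Fe²⁺]/[Cu²⁺] and the known concentrations, [Fe²⁺] in the numerator gives [Fe²⁺] = 5.6 × 10^-5 M.

5.6 × 10^-5 M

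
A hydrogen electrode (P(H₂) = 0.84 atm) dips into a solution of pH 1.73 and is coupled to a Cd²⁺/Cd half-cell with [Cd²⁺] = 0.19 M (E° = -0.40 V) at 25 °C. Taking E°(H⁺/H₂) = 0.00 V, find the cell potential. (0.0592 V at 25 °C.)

The hydrogen couple is the cathode, so E°_cell = 0.40 V; n = 2.
[H⁺] = 10^(−1.73) = 0.019 M, and Q = [Cd²⁺]·P(H₂) / [H⁺]^2 = 460.
E = E° − (0.0592/2) log Q = 0.40 − (0.0592/2)(2.663) = 0.321 V.

0.32 V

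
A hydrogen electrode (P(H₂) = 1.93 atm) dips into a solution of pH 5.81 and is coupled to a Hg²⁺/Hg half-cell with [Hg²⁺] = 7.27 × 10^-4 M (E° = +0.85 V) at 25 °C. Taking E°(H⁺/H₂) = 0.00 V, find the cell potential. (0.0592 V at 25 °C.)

1.11 V

The Hg²⁺/Hg couple is the cathode, so E°_cell = 0.85 V; n = 2.
[H⁺] = 10^(−5.81) = 1.5 × 10^-6 M, and Q = [H⁺]^2 / ([Hg²⁺]·P(H₂)) = 1.71 × 10^-9.
E = E° − (0.0592/2) log Q = 0.85 − (0.0592/2)(-8.767) = 1.110 V.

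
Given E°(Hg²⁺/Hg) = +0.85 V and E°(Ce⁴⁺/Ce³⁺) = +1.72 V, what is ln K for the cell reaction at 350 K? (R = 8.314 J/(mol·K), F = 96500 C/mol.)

ln K = 57.7

E°_cell = +1.72 − (+0.85) = 0.87 V, with n = 2 electrons transferred.
At equilibrium E = 0, so the Nernst equation gives ln K = nFE°/RT = (2)(96500)(0.87)/((8.314)(350)) = 57.70.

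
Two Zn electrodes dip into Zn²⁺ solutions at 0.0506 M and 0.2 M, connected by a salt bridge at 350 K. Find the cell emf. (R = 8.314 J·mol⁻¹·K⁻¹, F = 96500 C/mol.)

0.021 V

Both half-cells are Zn²⁺/Zn, so E°_cell = 0. The concentrated side is the cathode; the cell reaction moves Zn²⁺ from high to low concentration with n = 2.
Q = [Zn²⁺]_dilute/[Zn²⁺]_conc = 0.0506/0.2 = 0.253.
E = 0 − (RT/nF) ln Q = −((8.314×350)/(2×96500))(-1.374) = 0.0207 V.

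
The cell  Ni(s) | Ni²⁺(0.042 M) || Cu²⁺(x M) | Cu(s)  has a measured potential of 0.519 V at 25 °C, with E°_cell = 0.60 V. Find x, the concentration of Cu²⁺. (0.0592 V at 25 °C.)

From the Nernst equation, log Q = n(E° − E)/0.0592 = 2(0.60 − 0.519)/0.0592 = 2.736, so Q = 545.
With Q = [Ni²⁺]/[Cu²⁺] and the known concentrations, [Cu²⁺] in the denominator gives [Cu²⁺] = 7.7 × 10^-5 M.

7.7 × 10^-5 M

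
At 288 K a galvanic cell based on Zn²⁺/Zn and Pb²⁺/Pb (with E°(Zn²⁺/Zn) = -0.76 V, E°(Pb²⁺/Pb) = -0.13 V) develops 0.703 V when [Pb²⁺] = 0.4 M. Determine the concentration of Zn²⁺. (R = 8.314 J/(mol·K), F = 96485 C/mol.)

From the Nernst equation, ln Q = nF(E° − E)/RT = 2×96485×(0.63 − 0.703)/(8.314×288) = -5.883, so Q = 0.00279.
With Q = [Zn²⁺]/[Pb²⁺] and the known concentrations, [Zn²⁺] in the numerator gives [Zn²⁺] = 0.0011 M.

0.0011 M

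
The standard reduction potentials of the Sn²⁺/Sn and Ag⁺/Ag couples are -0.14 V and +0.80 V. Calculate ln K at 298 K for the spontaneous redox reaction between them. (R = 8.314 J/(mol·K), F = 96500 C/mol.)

ln K = 73.2

E°_cell = +0.80 − (-0.14) = 0.94 V, with n = 2 electrons transferred.
At equilibrium E = 0, so the Nernst equation gives ln K = nFE°/RT = (2)(96500)(0.94)/((8.314)(298)) = 73.22.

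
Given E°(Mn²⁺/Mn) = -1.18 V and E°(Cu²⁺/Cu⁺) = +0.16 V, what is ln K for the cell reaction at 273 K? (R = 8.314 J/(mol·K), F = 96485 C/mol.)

E°_cell = +0.16 − (-1.18) = 1.34 V, with n = 2 electrons transferred.
At equilibrium E = 0, so the Nernst equation gives ln K = nFE°/RT = (2)(96485)(1.34)/((8.314)(273)) = 113.93.

ln K = 113.9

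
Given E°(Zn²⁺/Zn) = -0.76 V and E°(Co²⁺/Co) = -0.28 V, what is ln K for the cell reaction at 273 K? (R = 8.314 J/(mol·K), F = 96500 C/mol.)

E°_cell = -0.28 − (-0.76) = 0.48 V, with n = 2 electrons transferred.
At equilibrium E = 0, so the Nernst equation gives ln K = nFE°/RT = (2)(96500)(0.48)/((8.314)(273)) = 40.82.

ln K = 40.8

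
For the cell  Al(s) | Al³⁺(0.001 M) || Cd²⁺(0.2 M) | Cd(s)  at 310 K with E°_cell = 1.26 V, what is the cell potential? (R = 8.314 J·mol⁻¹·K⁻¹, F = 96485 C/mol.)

Balancing electrons gives n = 6; the reaction quotient is Q = [Al³⁺]^2/[Cd²⁺]^3 = 1.25 × 10^-4.
E = E° − (RT/nF) ln Q = 1.26 − (8.314×310)/(6×96485) × (-8.987) = 1.260 + 0.040 = 1.300 V.

1.30 V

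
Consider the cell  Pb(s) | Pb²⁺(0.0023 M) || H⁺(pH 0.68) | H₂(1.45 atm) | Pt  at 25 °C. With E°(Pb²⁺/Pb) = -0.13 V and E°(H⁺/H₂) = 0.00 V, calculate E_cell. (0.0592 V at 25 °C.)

0.16 V

The hydrogen couple is the cathode, so E°_cell = 0.13 V; n = 2.
[H⁺] = 10^(−0.68) = 0.21 M, and Q = [Pb²⁺]·P(H₂) / [H⁺]^2 = 0.0764.
E = E° − (0.0592/2) log Q = 0.13 − (0.0592/2)(-1.117) = 0.163 V.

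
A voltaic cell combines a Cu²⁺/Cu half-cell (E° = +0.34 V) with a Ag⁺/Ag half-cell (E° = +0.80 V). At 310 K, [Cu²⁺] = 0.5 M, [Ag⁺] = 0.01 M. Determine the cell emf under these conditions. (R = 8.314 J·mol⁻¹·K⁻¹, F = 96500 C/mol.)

The Ag⁺/Ag couple has the higher reduction potential and acts as the cathode, so E°_cell = +0.80 − (+0.34) = 0.46 V.
Balancing electrons gives n = 2; the reaction quotient is Q = [Cu²⁺]/[Ag⁺]^2 = 5000.
E = E° − (RT/nF) ln Q = 0.46 − (8.314×310)/(2×96500) × (8.517) = 0.460 − 0.114 = 0.346 V.

0.346 V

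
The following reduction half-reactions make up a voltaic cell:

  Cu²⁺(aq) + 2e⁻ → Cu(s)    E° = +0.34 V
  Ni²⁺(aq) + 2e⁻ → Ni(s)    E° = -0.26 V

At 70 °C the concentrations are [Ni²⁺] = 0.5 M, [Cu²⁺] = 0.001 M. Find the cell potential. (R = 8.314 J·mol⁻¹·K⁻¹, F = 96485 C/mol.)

The Cu²⁺/Cu couple has the higher reduction potential and acts as the cathode, so E°_cell = +0.34 − (-0.26) = 0.60 V.
Balancing electrons gives n = 2; the reaction quotient is Q = [Ni²⁺]/[Cu²⁺] = 500.
E = E° − (RT/nF) ln Q = 0.60 − (8.314×343)/(2×96485) × (6.215) = 0.600 − 0.092 = 0.508 V.

0.508 V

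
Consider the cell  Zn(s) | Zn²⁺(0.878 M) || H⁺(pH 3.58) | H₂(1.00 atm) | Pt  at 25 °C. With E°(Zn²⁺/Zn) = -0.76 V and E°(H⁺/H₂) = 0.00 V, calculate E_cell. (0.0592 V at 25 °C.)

0.55 V

The hydrogen couple is the cathode, so E°_cell = 0.76 V; n = 2.
[H⁺] = 10^(−3.58) = 2.6 × 10^-4 M, and Q = [Zn²⁺]·P(H₂) / [H⁺]^2 = 1.27 × 10^7.
E = E° − (0.0592/2) log Q = 0.76 − (0.0592/2)(7.103) = 0.550 V.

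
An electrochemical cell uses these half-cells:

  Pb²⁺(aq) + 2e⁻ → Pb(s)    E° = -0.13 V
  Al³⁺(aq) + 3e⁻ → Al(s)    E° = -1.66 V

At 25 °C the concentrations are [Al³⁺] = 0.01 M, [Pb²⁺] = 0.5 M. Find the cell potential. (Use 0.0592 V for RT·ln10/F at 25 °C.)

1.56 V

The Pb²⁺/Pb couple has the higher reduction potential and acts as the cathode, so E°_cell = -0.13 − (-1.66) = 1.53 V.
Balancing electrons gives n = 6; the reaction quotient is Q = [Al³⁺]^2/[Pb²⁺]^3 = 8 × 10^-4.
At 25 °C, E = E° − (0.0592/n) log Q = 1.53 − (0.0592/6)(-3.097) = 1.530 + 0.031 = 1.561 V.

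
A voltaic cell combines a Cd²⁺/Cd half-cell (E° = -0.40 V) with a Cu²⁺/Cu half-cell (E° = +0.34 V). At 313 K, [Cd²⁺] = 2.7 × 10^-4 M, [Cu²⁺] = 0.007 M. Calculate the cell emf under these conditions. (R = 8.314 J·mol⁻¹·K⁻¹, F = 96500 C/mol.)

0.784 V

The Cu²⁺/Cu couple has the higher reduction potential and acts as the cathode, so E°_cell = +0.34 − (-0.40) = 0.74 V.
Balancing electrons gives n = 2; the reaction quotient is Q = [Cd²⁺]/[Cu²⁺] = 0.0386.
E = E° − (RT/nF) ln Q = 0.74 − (8.314×313)/(2×96500) × (-3.255) = 0.740 + 0.044 = 0.784 V.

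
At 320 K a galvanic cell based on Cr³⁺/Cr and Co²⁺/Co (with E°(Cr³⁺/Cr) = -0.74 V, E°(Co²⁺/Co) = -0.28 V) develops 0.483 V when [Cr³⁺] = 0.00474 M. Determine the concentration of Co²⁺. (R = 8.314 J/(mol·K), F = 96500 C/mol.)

0.15 M

From the Nernst equation, ln Q = nF(E° − E)/RT = 6×96500×(0.46 − 0.483)/(8.314×320) = -5.005, so Q = 0.00670.
With Q = [Cr³⁺]^2/[Co²⁺]^3 and the known concentrations, [Co²⁺]^3 in the denominator gives [Co²⁺] = 0.15 M.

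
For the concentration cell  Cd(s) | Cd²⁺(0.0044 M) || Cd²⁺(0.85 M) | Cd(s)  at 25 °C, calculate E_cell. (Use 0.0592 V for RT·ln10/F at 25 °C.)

Both half-cells are Cd²⁺/Cd, so E°_cell = 0. The concentrated side is the cathode; the cell reaction moves Cd²⁺ from high to low concentration with n = 2.
Q = [Cd²⁺]_dilute/[Cd²⁺]_conc = 0.0044/0.85 = 0.00518.
E = 0 − (0.0592/2) log Q = −(0.0592/2)(-2.286) = 0.0677 V.

0.068 V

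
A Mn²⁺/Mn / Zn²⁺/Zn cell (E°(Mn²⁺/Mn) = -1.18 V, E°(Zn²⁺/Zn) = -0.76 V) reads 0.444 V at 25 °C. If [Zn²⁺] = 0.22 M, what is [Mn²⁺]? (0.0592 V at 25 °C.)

From the Nernst equation, log Q = n(E° − E)/0.0592 = 2(0.42 − 0.444)/0.0592 = -0.811, so Q = 0.155.
With Q = [Mn²⁺]/[Zn²⁺] and the known concentrations, [Mn²⁺] in the numerator gives [Mn²⁺] = 0.034 M.

0.034 M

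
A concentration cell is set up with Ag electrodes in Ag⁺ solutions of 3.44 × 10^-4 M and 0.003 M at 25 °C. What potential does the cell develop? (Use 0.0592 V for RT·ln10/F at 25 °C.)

0.056 V

Both half-cells are Ag⁺/Ag, so E°_cell = 0. The concentrated side is the cathode; the cell reaction moves Ag⁺ from high to low concentration with n = 1.
Q = [Ag⁺]_dilute/[Ag⁺]_conc = 3.44 × 10^-4/0.003 = 0.115.
E = 0 − (0.0592/1) log Q = −(0.0592/1)(-0.941) = 0.0557 V.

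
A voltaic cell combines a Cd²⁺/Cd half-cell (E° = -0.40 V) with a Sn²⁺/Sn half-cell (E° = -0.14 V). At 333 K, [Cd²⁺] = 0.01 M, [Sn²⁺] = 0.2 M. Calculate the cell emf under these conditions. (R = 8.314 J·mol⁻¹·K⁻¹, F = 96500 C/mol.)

0.303 V

The Sn²⁺/Sn couple has the higher reduction potential and acts as the cathode, so E°_cell = -0.14 − (-0.40) = 0.26 V.
Balancing electrons gives n = 2; the reaction quotient is Q = [Cd²⁺]/[Sn²⁺] = 0.0500.
E = E° − (RT/nF) ln Q = 0.26 − (8.314×333)/(2×96500) × (-2.996) = 0.260 + 0.043 = 0.303 V.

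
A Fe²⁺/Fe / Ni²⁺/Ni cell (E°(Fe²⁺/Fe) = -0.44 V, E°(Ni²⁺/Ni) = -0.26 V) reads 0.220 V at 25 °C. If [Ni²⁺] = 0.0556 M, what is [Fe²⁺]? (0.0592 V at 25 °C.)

From the Nernst equation, log Q = n(E° − E)/0.0592 = 2(0.18 − 0.220)/0.0592 = -1.351, so Q = 0.0445.
With Q = [Fe²⁺]/[Ni²⁺] and the known concentrations, [Fe²⁺] in the numerator gives [Fe²⁺] = 0.0025 M.

0.0025 M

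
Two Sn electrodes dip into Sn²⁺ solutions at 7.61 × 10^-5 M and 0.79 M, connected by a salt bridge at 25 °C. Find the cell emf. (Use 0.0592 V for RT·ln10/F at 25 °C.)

Both half-cells are Sn²⁺/Sn, so E°_cell = 0. The concentrated side is the cathode; the cell reaction moves Sn²⁺ from high to low concentration with n = 2.
Q = [Sn²⁺]_dilute/[Sn²⁺]_conc = 7.61 × 10^-5/0.79 = 9.63 × 10^-5.
E = 0 − (0.0592/2) log Q = −(0.0592/2)(-4.016) = 0.1189 V.

0.12 V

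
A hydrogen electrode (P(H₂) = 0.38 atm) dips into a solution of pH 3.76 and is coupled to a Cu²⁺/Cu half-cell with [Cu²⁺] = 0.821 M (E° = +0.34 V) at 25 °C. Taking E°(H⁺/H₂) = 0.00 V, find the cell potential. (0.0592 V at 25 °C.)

0.55 V

The Cu²⁺/Cu couple is the cathode, so E°_cell = 0.34 V; n = 2.
[H⁺] = 10^(−3.76) = 1.7 × 10^-4 M, and Q = [H⁺]^2 / ([Cu²⁺]·P(H₂)) = 9.68 × 10^-8.
E = E° − (0.0592/2) log Q = 0.34 − (0.0592/2)(-7.014) = 0.548 V.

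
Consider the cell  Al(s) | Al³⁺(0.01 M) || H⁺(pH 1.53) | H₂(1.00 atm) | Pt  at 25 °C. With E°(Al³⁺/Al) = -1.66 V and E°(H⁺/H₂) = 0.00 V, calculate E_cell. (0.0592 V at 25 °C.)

1.61 V

The hydrogen couple is the cathode, so E°_cell = 1.66 V; n = 6.
[H⁺] = 10^(−1.53) = 0.030 M, and Q = [Al³⁺]^2·P(H₂)^3 / [H⁺]^6 = 1.51 × 10^5.
E = E° − (0.0592/6) log Q = 1.66 − (0.0592/6)(5.180) = 1.609 V.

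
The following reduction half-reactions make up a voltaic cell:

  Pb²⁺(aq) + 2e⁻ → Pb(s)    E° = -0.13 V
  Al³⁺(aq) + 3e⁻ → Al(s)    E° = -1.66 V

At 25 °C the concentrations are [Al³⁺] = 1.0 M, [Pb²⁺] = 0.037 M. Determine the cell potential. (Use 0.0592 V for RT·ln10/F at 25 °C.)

1.49 V

The Pb²⁺/Pb couple has the higher reduction potential and acts as the cathode, so E°_cell = -0.13 − (-1.66) = 1.53 V.
Balancing electrons gives n = 6; the reaction quotient is Q = [Al³⁺]^2/[Pb²⁺]^3 = 1.97 × 10^4.
At 25 °C, E = E° − (0.0592/n) log Q = 1.53 − (0.0592/6)(4.295) = 1.530 − 0.042 = 1.488 V.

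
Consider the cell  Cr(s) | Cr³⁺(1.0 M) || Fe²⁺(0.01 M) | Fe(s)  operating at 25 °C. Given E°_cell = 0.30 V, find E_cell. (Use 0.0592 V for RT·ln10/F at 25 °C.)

Balancing electrons gives n = 6; the reaction quotient is Q = [Cr³⁺]^2/[Fe²⁺]^3 = 1 × 10^6.
At 25 °C, E = E° − (0.0592/n) log Q = 0.30 − (0.0592/6)(6.000) = 0.300 − 0.059 = 0.241 V.

0.241 V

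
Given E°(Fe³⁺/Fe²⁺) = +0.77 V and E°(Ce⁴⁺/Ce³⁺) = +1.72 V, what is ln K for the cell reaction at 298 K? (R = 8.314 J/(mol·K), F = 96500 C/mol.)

ln K = 37.0

E°_cell = +1.72 − (+0.77) = 0.95 V, with n = 1 electron transferred.
At equilibrium E = 0, so the Nernst equation gives ln K = nFE°/RT = (1)(96500)(0.95)/((8.314)(298)) = 37.00.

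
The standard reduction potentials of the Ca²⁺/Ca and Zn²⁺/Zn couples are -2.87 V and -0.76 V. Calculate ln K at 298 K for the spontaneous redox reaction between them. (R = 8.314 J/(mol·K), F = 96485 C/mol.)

ln K = 164.3

E°_cell = -0.76 − (-2.87) = 2.11 V, with n = 2 electrons transferred.
At equilibrium E = 0, so the Nernst equation gives ln K = nFE°/RT = (2)(96485)(2.11)/((8.314)(298)) = 164.34.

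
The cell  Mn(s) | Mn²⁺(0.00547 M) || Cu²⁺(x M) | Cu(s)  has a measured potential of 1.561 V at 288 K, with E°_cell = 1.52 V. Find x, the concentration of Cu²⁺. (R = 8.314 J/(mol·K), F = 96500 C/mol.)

0.15 M

From the Nernst equation, ln Q = nF(E° − E)/RT = 2×96500×(1.52 − 1.561)/(8.314×288) = -3.305, so Q = 0.0367.
With Q = [Mn²⁺]/[Cu²⁺] and the known concentrations, [Cu²⁺] in the denominator gives [Cu²⁺] = 0.15 M.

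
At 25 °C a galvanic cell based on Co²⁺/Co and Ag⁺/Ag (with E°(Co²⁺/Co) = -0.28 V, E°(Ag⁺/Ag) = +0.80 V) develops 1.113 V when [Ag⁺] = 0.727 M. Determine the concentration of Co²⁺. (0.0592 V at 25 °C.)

0.041 M

From the Nernst equation, log Q = n(E° − E)/0.0592 = 2(1.08 − 1.113)/0.0592 = -1.115, so Q = 0.0768.
With Q = [Co²⁺]/[Ag⁺]^2 and the known concentrations, [Co²⁺] in the numerator gives [Co²⁺] = 0.041 M.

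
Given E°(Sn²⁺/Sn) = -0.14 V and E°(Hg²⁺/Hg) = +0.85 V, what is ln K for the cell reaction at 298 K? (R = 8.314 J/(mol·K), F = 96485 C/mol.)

ln K = 77.1

E°_cell = +0.85 − (-0.14) = 0.99 V, with n = 2 electrons transferred.
At equilibrium E = 0, so the Nernst equation gives ln K = nFE°/RT = (2)(96485)(0.99)/((8.314)(298)) = 77.11.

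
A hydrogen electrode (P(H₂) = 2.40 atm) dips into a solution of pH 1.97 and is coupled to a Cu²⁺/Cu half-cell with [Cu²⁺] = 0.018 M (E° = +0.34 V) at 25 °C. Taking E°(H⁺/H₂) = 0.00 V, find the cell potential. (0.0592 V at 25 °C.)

The Cu²⁺/Cu couple is the cathode, so E°_cell = 0.34 V; n = 2.
[H⁺] = 10^(−1.97) = 0.011 M, and Q = [H⁺]^2 / ([Cu²⁺]·P(H₂)) = 0.00266.
E = E° − (0.0592/2) log Q = 0.34 − (0.0592/2)(-2.575) = 0.416 V.

0.42 V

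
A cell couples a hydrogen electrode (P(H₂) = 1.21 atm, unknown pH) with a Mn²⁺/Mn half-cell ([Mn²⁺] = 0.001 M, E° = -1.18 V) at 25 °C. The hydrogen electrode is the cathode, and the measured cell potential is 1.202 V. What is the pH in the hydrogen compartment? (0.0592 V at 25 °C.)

E°_cell = 1.18 V and n = 2.
log Q = n(E° − E)/0.0592 = 2×(1.18 − 1.202)/0.0592 = -0.743.
With Q = [Mn²⁺]·P(H₂) / [H⁺]^2, solving for [H⁺] gives log[H⁺] = -1.087, so pH = 1.09.

pH = 1.09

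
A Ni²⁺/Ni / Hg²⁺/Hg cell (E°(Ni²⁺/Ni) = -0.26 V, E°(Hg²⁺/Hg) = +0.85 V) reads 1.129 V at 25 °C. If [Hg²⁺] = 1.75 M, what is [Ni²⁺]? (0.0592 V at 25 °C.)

From the Nernst equation, log Q = n(E° − E)/0.0592 = 2(1.11 − 1.129)/0.0592 = -0.642, so Q = 0.228.
With Q = [Ni²⁺]/[Hg²⁺] and the known concentrations, [Ni²⁺] in the numerator gives [Ni²⁺] = 0.4 M.

0.4 M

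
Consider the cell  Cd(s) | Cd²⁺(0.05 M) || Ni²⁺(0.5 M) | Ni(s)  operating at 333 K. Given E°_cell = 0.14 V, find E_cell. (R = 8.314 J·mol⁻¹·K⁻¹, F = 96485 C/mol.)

0.173 V

Balancing electrons gives n = 2; the reaction quotient is Q = [Cd²⁺]/[Ni²⁺] = 0.100.
E = E° − (RT/nF) ln Q = 0.14 − (8.314×333)/(2×96485) × (-2.303) = 0.140 + 0.033 = 0.173 V.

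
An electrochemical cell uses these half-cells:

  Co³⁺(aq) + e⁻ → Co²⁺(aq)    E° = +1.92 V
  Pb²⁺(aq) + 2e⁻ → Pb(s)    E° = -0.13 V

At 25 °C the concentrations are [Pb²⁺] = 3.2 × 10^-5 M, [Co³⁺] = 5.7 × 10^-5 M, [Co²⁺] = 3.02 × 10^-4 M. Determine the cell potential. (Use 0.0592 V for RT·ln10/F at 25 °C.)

2.14 V

The Co³⁺/Co²⁺ couple has the higher reduction potential and acts as the cathode, so E°_cell = +1.92 − (-0.13) = 2.05 V.
Balancing electrons gives n = 2; the reaction quotient is Q = [Pb²⁺]·[Co²⁺]^2/[Co³⁺]^2 = 8.98 × 10^-4.
At 25 °C, E = E° − (0.0592/n) log Q = 2.05 − (0.0592/2)(-3.047) = 2.050 + 0.090 = 2.140 V.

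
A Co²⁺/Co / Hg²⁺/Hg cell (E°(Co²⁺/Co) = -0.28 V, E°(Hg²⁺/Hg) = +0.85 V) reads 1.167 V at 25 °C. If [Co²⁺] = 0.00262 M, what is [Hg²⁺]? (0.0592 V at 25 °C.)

From the Nernst equation, log Q = n(E° − E)/0.0592 = 2(1.13 − 1.167)/0.0592 = -1.250, so Q = 0.0562.
With Q = [Co²⁺]/[Hg²⁺] and the known concentrations, [Hg²⁺] in the denominator gives [Hg²⁺] = 0.047 M.

0.047 M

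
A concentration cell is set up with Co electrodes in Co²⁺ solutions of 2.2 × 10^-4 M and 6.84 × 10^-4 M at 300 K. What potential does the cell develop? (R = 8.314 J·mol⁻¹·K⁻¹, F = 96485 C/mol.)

Both half-cells are Co²⁺/Co, so E°_cell = 0. The concentrated side is the cathode; the cell reaction moves Co²⁺ from high to low concentration with n = 2.
Q = [Co²⁺]_dilute/[Co²⁺]_conc = 2.2 × 10^-4/6.84 × 10^-4 = 0.322.
E = 0 − (RT/nF) ln Q = −((8.314×300)/(2×96485))(-1.134) = 0.0147 V.

0.015 V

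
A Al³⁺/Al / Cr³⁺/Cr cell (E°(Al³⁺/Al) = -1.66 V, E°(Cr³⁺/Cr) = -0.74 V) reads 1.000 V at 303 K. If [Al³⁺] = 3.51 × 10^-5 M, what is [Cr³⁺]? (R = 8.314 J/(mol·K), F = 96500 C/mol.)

0.35 M

From the Nernst equation, ln Q = nF(E° − E)/RT = 3×96500×(0.92 − 1.000)/(8.314×303) = -9.194, so Q = 1.02 × 10^-4.
With Q = [Al³⁺]/[Cr³⁺] and the known concentrations, [Cr³⁺] in the denominator gives [Cr³⁺] = 0.35 M.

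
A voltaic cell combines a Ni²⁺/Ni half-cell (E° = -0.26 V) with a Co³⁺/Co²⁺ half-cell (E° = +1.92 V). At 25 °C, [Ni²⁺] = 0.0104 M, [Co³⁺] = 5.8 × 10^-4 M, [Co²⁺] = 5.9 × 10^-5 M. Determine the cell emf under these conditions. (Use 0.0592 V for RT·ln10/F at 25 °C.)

The Co³⁺/Co²⁺ couple has the higher reduction potential and acts as the cathode, so E°_cell = +1.92 − (-0.26) = 2.18 V.
Balancing electrons gives n = 2; the reaction quotient is Q = [Ni²⁺]·[Co²⁺]^2/[Co³⁺]^2 = 1.08 × 10^-4.
At 25 °C, E = E° − (0.0592/n) log Q = 2.18 − (0.0592/2)(-3.968) = 2.180 + 0.117 = 2.297 V.

2.30 V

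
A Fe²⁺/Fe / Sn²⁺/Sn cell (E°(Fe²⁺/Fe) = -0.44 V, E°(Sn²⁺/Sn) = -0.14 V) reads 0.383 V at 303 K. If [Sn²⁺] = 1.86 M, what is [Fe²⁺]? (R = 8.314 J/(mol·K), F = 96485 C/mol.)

From the Nernst equation, ln Q = nF(E° − E)/RT = 2×96485×(0.30 − 0.383)/(8.314×303) = -6.358, so Q = 0.00173.
With Q = [Fe²⁺]/[Sn²⁺] and the known concentrations, [Fe²⁺] in the numerator gives [Fe²⁺] = 0.0032 M.

0.0032 M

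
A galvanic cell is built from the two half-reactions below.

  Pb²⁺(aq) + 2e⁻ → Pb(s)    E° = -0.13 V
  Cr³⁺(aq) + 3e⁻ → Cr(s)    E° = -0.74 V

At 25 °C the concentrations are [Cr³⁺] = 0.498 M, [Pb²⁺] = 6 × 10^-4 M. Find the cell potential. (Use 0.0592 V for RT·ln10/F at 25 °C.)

The Pb²⁺/Pb couple has the higher reduction potential and acts as the cathode, so E°_cell = -0.13 − (-0.74) = 0.61 V.
Balancing electrons gives n = 6; the reaction quotient is Q = [Cr³⁺]^2/[Pb²⁺]^3 = 1.15 × 10^9.
At 25 °C, E = E° − (0.0592/n) log Q = 0.61 − (0.0592/6)(9.060) = 0.610 − 0.089 = 0.521 V.

0.521 V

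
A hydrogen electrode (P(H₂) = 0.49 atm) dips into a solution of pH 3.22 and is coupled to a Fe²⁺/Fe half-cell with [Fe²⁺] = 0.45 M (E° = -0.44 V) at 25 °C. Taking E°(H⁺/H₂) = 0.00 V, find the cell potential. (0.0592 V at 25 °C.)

The hydrogen couple is the cathode, so E°_cell = 0.44 V; n = 2.
[H⁺] = 10^(−3.22) = 6 × 10^-4 M, and Q = [Fe²⁺]·P(H₂) / [H⁺]^2 = 6.07 × 10^5.
E = E° − (0.0592/2) log Q = 0.44 − (0.0592/2)(5.783) = 0.269 V.

0.27 V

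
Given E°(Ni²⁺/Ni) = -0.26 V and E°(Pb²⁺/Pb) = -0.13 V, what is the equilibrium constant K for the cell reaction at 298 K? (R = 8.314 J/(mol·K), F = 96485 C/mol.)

2.5 × 10^4

E°_cell = -0.13 − (-0.26) = 0.13 V, with n = 2 electrons transferred.
At equilibrium E = 0, so the Nernst equation gives ln K = nFE°/RT = (2)(96485)(0.13)/((8.314)(298)) = 10.13.
K = e^10.13 = 2.5 × 10^4.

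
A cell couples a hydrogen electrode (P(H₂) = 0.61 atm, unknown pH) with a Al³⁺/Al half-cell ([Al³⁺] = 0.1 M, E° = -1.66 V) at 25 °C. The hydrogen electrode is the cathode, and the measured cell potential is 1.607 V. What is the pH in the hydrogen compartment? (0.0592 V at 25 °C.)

E°_cell = 1.66 V and n = 6.
log Q = n(E° − E)/0.0592 = 6×(1.66 − 1.607)/0.0592 = 5.372.
With Q = [Al³⁺]^2·P(H₂)^3 / [H⁺]^6, solving for [H⁺] gives log[H⁺] = -1.336, so pH = 1.34.

pH = 1.34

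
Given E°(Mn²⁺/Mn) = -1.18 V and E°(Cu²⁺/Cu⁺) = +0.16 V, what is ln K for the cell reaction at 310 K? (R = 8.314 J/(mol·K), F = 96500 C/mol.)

E°_cell = +0.16 − (-1.18) = 1.34 V, with n = 2 electrons transferred.
At equilibrium E = 0, so the Nernst equation gives ln K = nFE°/RT = (2)(96500)(1.34)/((8.314)(310)) = 100.34.

ln K = 100.3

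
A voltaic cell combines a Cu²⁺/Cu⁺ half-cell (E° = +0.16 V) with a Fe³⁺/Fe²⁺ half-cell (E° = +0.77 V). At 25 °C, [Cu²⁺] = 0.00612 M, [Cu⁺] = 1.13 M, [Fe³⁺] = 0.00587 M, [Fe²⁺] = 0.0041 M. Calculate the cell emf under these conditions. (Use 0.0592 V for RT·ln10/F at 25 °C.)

0.753 V

The Fe³⁺/Fe²⁺ couple has the higher reduction potential and acts as the cathode, so E°_cell = +0.77 − (+0.16) = 0.61 V.
Balancing electrons gives n = 1; the reaction quotient is Q = [Cu²⁺]·[Fe²⁺]/([Cu⁺]·[Fe³⁺]) = 0.00378.
At 25 °C, E = E° − (0.0592/n) log Q = 0.61 − (0.0592/1)(-2.422) = 0.610 + 0.143 = 0.753 V.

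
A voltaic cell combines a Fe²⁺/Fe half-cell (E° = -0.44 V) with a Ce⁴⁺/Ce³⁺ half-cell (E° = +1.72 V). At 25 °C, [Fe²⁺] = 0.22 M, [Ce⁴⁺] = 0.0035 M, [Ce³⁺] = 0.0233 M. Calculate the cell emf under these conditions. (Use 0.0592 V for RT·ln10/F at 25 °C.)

2.13 V

The Ce⁴⁺/Ce³⁺ couple has the higher reduction potential and acts as the cathode, so E°_cell = +1.72 − (-0.44) = 2.16 V.
Balancing electrons gives n = 2; the reaction quotient is Q = [Fe²⁺]·[Ce³⁺]^2/[Ce⁴⁺]^2 = 9.75.
At 25 °C, E = E° − (0.0592/n) log Q = 2.16 − (0.0592/2)(0.989) = 2.160 − 0.029 = 2.131 V.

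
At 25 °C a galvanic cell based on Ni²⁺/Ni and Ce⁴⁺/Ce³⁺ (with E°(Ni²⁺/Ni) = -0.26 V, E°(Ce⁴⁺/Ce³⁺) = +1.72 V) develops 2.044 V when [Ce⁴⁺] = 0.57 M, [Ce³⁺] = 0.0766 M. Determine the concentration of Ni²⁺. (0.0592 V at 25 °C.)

0.38 M

From the Nernst equation, log Q = n(E° − E)/0.0592 = 2(1.98 − 2.044)/0.0592 = -2.162, so Q = 0.00688.
With Q = [Ni²⁺]·[Ce³⁺]^2/[Ce⁴⁺]^2 and the known concentrations, [Ni²⁺] in the numerator gives [Ni²⁺] = 0.38 M.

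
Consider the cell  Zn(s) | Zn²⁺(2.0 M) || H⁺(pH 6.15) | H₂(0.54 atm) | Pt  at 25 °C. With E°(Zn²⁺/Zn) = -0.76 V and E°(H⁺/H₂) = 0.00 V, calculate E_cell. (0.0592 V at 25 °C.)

The hydrogen couple is the cathode, so E°_cell = 0.76 V; n = 2.
[H⁺] = 10^(−6.15) = 7.1 × 10^-7 M, and Q = [Zn²⁺]·P(H₂) / [H⁺]^2 = 2.15 × 10^12.
E = E° − (0.0592/2) log Q = 0.76 − (0.0592/2)(12.333) = 0.395 V.

0.39 V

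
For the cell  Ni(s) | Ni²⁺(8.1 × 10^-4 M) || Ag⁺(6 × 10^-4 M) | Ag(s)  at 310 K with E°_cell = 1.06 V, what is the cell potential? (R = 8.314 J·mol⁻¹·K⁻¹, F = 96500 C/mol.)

Balancing electrons gives n = 2; the reaction quotient is Q = [Ni²⁺]/[Ag⁺]^2 = 2250.
E = E° − (RT/nF) ln Q = 1.06 − (8.314×310)/(2×96500) × (7.719) = 1.060 − 0.103 = 0.957 V.

0.957 V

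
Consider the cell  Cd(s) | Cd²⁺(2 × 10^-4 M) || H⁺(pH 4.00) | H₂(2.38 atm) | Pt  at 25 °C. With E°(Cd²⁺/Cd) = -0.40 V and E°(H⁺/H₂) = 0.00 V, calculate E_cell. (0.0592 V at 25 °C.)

0.26 V

The hydrogen couple is the cathode, so E°_cell = 0.40 V; n = 2.
[H⁺] = 10^(−4.00) = 1 × 10^-4 M, and Q = [Cd²⁺]·P(H₂) / [H⁺]^2 = 4.76 × 10^4.
E = E° − (0.0592/2) log Q = 0.40 − (0.0592/2)(4.678) = 0.262 V.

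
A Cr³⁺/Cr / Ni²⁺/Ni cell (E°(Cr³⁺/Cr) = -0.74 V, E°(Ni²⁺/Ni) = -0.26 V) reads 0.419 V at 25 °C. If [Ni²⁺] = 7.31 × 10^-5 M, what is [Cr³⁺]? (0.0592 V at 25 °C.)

From the Nernst equation, log Q = n(E° − E)/0.0592 = 6(0.48 − 0.419)/0.0592 = 6.182, so Q = 1.52 × 10^6.
With Q = [Cr³⁺]^2/[Ni²⁺]^3 and the known concentrations, [Cr³⁺]^2 in the numerator gives [Cr³⁺] = 7.7 × 10^-4 M.

7.7 × 10^-4 M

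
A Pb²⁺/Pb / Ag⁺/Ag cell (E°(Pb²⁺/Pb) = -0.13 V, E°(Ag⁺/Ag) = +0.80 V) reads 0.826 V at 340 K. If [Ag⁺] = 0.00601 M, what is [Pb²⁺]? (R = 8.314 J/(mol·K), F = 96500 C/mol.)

From the Nernst equation, ln Q = nF(E° − E)/RT = 2×96500×(0.93 − 0.826)/(8.314×340) = 7.101, so Q = 1210.
With Q = [Pb²⁺]/[Ag⁺]^2 and the known concentrations, [Pb²⁺] in the numerator gives [Pb²⁺] = 0.044 M.

0.044 M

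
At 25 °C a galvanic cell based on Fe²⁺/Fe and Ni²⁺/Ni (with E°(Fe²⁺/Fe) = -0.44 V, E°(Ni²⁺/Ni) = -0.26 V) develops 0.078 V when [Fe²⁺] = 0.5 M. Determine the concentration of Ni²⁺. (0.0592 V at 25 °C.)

From the Nernst equation, log Q = n(E° − E)/0.0592 = 2(0.18 − 0.078)/0.0592 = 3.446, so Q = 2790.
With Q = [Fe²⁺]/[Ni²⁺] and the known concentrations, [Ni²⁺] in the denominator gives [Ni²⁺] = 1.8 × 10^-4 M.

1.8 × 10^-4 M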